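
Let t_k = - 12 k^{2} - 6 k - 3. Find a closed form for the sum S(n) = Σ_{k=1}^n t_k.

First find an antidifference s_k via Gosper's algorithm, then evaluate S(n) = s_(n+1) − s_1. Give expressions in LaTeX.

t_(k+1)/t_k = (4*k**2 + 10*k + 7)/(4*k**2 + 2*k + 1).
So A=1 and B=1, with C=k**2 + k/2 + 1/4.
f must satisfy (1)·f(k+1) − (1)·f(k) = k**2 + k/2 + 1/4.
d = 3 from the (0,0,2) case.
Solving with deg f ≤ 3: f(k) = k*(4*k**2 - 3*k + 2)/12.
Get s_k = R·t_k = k*(-4*k**2 + 3*k - 2) with R(k) = B(k−1)f(k)/C(k) = k*(4*k**2 - 3*k + 2)/(3*(4*k**2 + 2*k + 1)).
s_(k+1) − s_k = -12*k**2 - 6*k - 3 = t_k.
Evaluate: s_(n+1) = -4*n**3 - 9*n**2 - 8*n - 3; subtract s_(1) = -3 ⇒ S(n) = n*(-4*n**2 - 9*n - 8).

S(n) = n \left(- 4 n^{2} - 9 n - 8\right)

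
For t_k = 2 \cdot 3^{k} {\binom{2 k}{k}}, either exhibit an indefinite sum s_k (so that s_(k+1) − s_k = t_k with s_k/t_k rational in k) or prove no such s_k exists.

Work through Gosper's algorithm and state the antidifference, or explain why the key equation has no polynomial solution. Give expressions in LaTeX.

no hypergeometric antidifference exists

t_(k+1)/t_k = 6*(2*k + 1)/(k + 1).
Gosper form: A/B · C(k+1)/C(k) with A=12*k + 6, B=k + 1, C=1.
Solve (12*k + 6)·f(k+1) − (k)·f(k) = 1.
d = -1 from the (1,1,0) case.
deg f ≤ -1 is impossible — no certificate.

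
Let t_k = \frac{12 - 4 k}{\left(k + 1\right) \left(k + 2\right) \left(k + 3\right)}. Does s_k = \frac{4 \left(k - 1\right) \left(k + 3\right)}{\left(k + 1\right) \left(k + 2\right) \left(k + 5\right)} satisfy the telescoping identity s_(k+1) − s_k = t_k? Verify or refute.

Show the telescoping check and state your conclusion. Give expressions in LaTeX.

Invalid: residual \frac{16 \left(k^{2} + 2 k - 9\right)}{k^{5} + 17 k^{4} + 107 k^{3} + 307 k^{2} + 396 k + 180} ≠ 0.

s_(k+1) = 4*k*(k + 4)/((k + 2)*(k + 3)*(k + 6))
s_(k+1) − s_k = 4*(-k**3 - 4*k**2 + 11*k + 54)/(k**5 + 17*k**4 + 107*k**3 + 307*k**2 + 396*k + 180)
(s_(k+1) − s_k) − t_k = 16*(k**2 + 2*k - 9)/(k**5 + 17*k**4 + 107*k**3 + 307*k**2 + 396*k + 180)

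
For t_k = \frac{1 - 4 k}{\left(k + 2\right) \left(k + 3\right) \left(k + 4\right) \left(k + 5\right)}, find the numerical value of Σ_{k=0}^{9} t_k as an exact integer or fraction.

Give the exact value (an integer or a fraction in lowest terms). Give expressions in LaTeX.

Σ = -5/156

t_(k+1)/t_k = (k + 2)*(4*k + 3)/((k + 6)*(4*k - 1)).
So A=k + 2 and B=k + 6, with C=k - 1/4.
Need (k + 2)·f(k+1) − (k + 5)·f(k) = k - 1/4.
Bound: deg f ≤ 3.
Solving with deg f ≤ 3: f(k) = k*(k - 2)*(k + 11)/96.
Certificate R = B(k−1)f/C = k*(k - 2)*(k + 5)*(k + 11)/(24*(4*k - 1)) gives s_k = k*(-k**2 - 9*k + 22)/(24*(k + 2)*(k + 3)*(k + 4)).
s_(k+1) − s_k = (1 - 4*k)/(k**4 + 14*k**3 + 71*k**2 + 154*k + 120) = t_k.
Evaluate s at k=10 and k=0: -5/156 and 0; difference -5/156.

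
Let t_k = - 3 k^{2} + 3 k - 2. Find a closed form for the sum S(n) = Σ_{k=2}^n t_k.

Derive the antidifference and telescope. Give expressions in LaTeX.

S(n) = - n^{3} - n + 2

t_(k+1)/t_k = (3*k**2 + 3*k + 2)/(3*k**2 - 3*k + 2).
Factor: A=1; B=1; C=k**2 - k + 2/3.
Key eq: (1)·f(k+1) = (1)·f(k) + (k**2 - k + 2/3).
From deg A=0, deg B=0, deg C=2: d=3.
Solving with deg f ≤ 3: f(k) = k*(k**2 - 3*k + 4)/3.
Certificate R = B(k−1)f/C = k*(k**2 - 3*k + 4)/(3*k**2 - 3*k + 2) gives s_k = k*(-k**2 + 3*k - 4).
Verify: -3*k**2 + 3*k - 2 matches t_k.
s_(n+1) = -n**3 - n - 2 and s_(2) = -4, so S(n) = -n**3 - n + 2.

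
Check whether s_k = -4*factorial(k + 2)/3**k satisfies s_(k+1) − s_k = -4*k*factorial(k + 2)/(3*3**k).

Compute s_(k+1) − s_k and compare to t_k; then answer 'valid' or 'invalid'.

s_(k+1) = -4*factorial(k + 3)/(3*3**k)
s_(k+1) − s_k = -4*k*factorial(k + 2)/(3*3**k)
(s_(k+1) − s_k) − t_k = 0

valid (s_(k+1) − s_k reduces to t_k)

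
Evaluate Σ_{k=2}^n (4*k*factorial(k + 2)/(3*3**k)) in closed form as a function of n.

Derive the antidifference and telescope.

S(n) = -32/3 + 4*factorial(n + 3)/(3*3**n)

Compute t_(k+1)/t_k: get (k + 1)*(k + 3)/(3*k).
Factor: A=k/3 + 1; B=1; C=k.
Set up (k/3 + 1)·f(k+1) − (1)·f(k) − (k) = 0.
Bound: deg f ≤ 0.
Match coefficients ⇒ f(k) = 3.
Certificate R = B(k−1)f/C = 3/k gives s_k = 4*factorial(k + 2)/3**k.
Check: Δs_k = 4*k*factorial(k + 2)/(3*3**k). ✓
Evaluate: s_(n+1) = 4*3**(-n - 1)*factorial(n + 3); subtract s_(2) = 32/3 ⇒ S(n) = -32/3 + 4*factorial(n + 3)/(3*3**n).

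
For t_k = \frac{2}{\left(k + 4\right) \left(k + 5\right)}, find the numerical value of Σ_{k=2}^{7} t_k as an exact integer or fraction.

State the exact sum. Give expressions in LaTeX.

Σ = 1/6

r(k) = (k + 4)/(k + 6) after simplifying.
Gosper form: A/B · C(k+1)/C(k) with A=k + 4, B=k + 6, C=1.
Solve (k + 4)·f(k+1) − (k + 5)·f(k) = 1.
From deg A=1, deg B=1, deg C=0: d=1.
A polynomial solution: f(k) = k/4.
Get s_k = R·t_k = k/(2*(k + 4)) with R(k) = B(k−1)f(k)/C(k) = k*(k + 5)/4.
Check: Δs_k = 2/(k**2 + 9*k + 20). ✓
Sum = s_(8) − s_(2); s_(8) = 1/3, s_(2) = 1/6 ⇒ 1/6.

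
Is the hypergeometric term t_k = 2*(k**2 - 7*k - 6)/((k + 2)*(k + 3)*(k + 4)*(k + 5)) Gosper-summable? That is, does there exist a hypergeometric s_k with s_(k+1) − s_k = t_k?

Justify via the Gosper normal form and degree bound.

Yes. s_k = k*(-k**2 - 21*k - 14)/(6*(k + 2)*(k + 3)*(k + 4)).

The ratio is (k + 2)*(7*k - (k + 1)**2 + 13)/((k + 6)*(-k**2 + 7*k + 6)).
Take A(k)=k + 2, B(k)=k + 6, C(k)=k**2 - 7*k - 6.
f must satisfy (k + 2)·f(k+1) − (k + 5)·f(k) = k**2 - 7*k - 6.
Degrees (1,1,2) ⇒ d ≤ 3.
Match coefficients ⇒ f(k) = -k*(k**2 + 21*k + 14)/12.
Get s_k = R·t_k = k*(-k**2 - 21*k - 14)/(6*(k + 2)*(k + 3)*(k + 4)) with R(k) = B(k−1)f(k)/C(k) = -k*(k + 5)*(k**2 + 21*k + 14)/(12*(k**2 - 7*k - 6)).
Δs = 2*(k**2 - 7*k - 6)/(k**4 + 14*k**3 + 71*k**2 + 154*k + 120), as required.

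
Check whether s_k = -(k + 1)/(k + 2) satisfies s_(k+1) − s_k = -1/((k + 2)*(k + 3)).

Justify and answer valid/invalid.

s_(k+1) = (-k - 2)/(k + 3)
s_(k+1) − s_k = -1/(k**2 + 5*k + 6)
(s_(k+1) − s_k) − t_k = 0

valid; difference matches t_k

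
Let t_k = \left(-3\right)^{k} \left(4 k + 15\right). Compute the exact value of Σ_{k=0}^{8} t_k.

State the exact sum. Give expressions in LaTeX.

t_(k+1)/t_k = 3*(-4*k - 19)/(4*k + 15).
Gosper form: A/B · C(k+1)/C(k) with A=-3, B=1, C=k + 15/4.
Set up (-3)·f(k+1) − (1)·f(k) − (k + 15/4) = 0.
deg f ≤ 1 (via 0,0,1).
Match coefficients ⇒ f(k) = -(k + 3)/4.
So s_k = (B(k−1)f/C)·t_k = (-(k + 3)/(4*k + 15))·t_k = (-3)**k*(-k - 3).
Δs = (-3)**k*(4*k + 15), as required.
Evaluate s at k=9 and k=0: 236196 and -3; difference 236199.

Σ = 236199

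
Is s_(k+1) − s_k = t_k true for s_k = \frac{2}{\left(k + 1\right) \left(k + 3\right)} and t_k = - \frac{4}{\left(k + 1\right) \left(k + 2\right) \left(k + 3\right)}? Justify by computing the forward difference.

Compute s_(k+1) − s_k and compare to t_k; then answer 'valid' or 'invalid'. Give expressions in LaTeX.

s_(k+1) = 2/((k + 2)*(k + 4))
s_(k+1) − s_k = 2*(-2*k - 5)/(k**4 + 10*k**3 + 35*k**2 + 50*k + 24)
(s_(k+1) − s_k) − t_k = 6/(k**4 + 10*k**3 + 35*k**2 + 50*k + 24)

Invalid: residual \frac{6}{k^{4} + 10 k^{3} + 35 k^{2} + 50 k + 24} ≠ 0.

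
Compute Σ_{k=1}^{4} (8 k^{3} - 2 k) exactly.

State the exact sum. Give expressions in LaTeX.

The ratio is (2*k**2 + 5*k + 3)/(k*(2*k - 1)).
Gosper form: A/B · C(k+1)/C(k) with A=1, B=1, C=k**3 - k/4.
f must satisfy (1)·f(k+1) − (1)·f(k) = k**3 - k/4.
Bound: deg f ≤ 4.
Solving with deg f ≤ 4: f(k) = k*(k - 1)*(2*k**2 - 2*k - 1)/8.
So s_k = (B(k−1)f/C)·t_k = ((k - 1)*(2*k**2 - 2*k - 1)/(2*(2*k - 1)*(2*k + 1)))·t_k = k*(2*k**3 - 4*k**2 + k + 1).
s_(k+1) − s_k = 8*k**3 - 2*k = t_k.
Σ_(k=1)^(4) t_k = s_(5) − s_(1) = 780 − (0) = 780.

Σ = 780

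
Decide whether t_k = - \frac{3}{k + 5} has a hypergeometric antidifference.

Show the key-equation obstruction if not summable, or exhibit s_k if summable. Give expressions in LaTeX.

Step 1: r(k) = (k + 5)/(k + 6).
Gosper form: A/B · C(k+1)/C(k) with A=k + 5, B=k + 6, C=1.
Need (k + 5)·f(k+1) − (k + 5)·f(k) = 1.
d = 0 from the (1,1,0) case.
Generic f = c0 gives residual -1; -1 = 0 cannot hold, so t_k is not Gosper-summable.

No. Not Gosper-summable.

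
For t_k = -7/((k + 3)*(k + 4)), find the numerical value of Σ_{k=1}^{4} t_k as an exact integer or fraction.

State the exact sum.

Σ = -7/8

r(k) = (k + 3)/(k + 5) after simplifying.
So A=k + 3 and B=k + 5, with C=1.
Key eq: (k + 3)·f(k+1) = (k + 4)·f(k) + (1).
Bound: deg f ≤ 1.
Solving with deg f ≤ 1: f(k) = k/3.
Get s_k = R·t_k = -7*k/(3*k + 9) with R(k) = B(k−1)f(k)/C(k) = k*(k + 4)/3.
s_(k+1) − s_k = -7/(k**2 + 7*k + 12) = t_k.
Σ_(k=1)^(4) t_k = s_(5) − s_(1) = -35/24 − (-7/12) = -7/8.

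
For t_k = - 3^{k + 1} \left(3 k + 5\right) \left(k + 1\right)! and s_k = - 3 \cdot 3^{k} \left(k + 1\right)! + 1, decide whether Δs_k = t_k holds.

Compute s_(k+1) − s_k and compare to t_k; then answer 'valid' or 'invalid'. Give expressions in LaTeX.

s_(k+1) = -3*3**(k + 1)*factorial(k + 2) + 1
s_(k+1) − s_k = -3**(k + 1)*(3*k + 5)*factorial(k + 1)
(s_(k+1) − s_k) − t_k = 0

valid (s_(k+1) − s_k reduces to t_k)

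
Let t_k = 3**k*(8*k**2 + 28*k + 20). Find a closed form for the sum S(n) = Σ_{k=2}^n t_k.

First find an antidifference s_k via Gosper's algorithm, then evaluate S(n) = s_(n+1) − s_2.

S(n) = 12*3**n*n**2 + 30*3**n*n + 21*3**n - 189

Ratio r(k) = 3*(2*k**2 + 11*k + 14)/(2*k**2 + 7*k + 5).
So A=3 and B=1, with C=k**2 + 7*k/2 + 5/2.
Set up (3)·f(k+1) − (1)·f(k) − (k**2 + 7*k/2 + 5/2) = 0.
d = 2 from the (0,0,2) case.
Coefficient equations give f(k) = (4*k**2 + 2*k + 1)/8.
Then R = B(k−1)f/C = (4*k**2 + 2*k + 1)/(4*(k + 1)*(2*k + 5)), so s_k = R(k)·t_k = 3**k*(4*k**2 + 2*k + 1).
Verify: 3**k*(8*k**2 + 28*k + 20) matches t_k.
s_(n+1) = 3**(n + 1)*(4*n**2 + 10*n + 7) and s_(2) = 189, so S(n) = 12*3**n*n**2 + 30*3**n*n + 21*3**n - 189.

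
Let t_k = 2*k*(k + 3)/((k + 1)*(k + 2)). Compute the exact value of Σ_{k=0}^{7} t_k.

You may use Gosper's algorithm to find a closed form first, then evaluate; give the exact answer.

Σ = 112/9

t_(k+1)/t_k = (k + 1)**2*(k + 4)/(k*(k + 3)**2).
Factor: A=k + 1; B=k + 3; C=k**2 + 3*k.
Key eq: (k + 1)·f(k+1) = (k + 2)·f(k) + (k**2 + 3*k).
d = 2 from the (1,1,2) case.
Coefficient equations give f(k) = k*(k - 1).
R(k) = B(k−1)·f(k)/C(k) = (k - 1)*(k + 2)/(k + 3); s_k = R·t_k = 2*k*(k - 1)/(k + 1).
Check: Δs_k = 2*k*(k + 3)/(k**2 + 3*k + 2). ✓
Sum = s_(8) − s_(0); s_(8) = 112/9, s_(0) = 0 ⇒ 112/9.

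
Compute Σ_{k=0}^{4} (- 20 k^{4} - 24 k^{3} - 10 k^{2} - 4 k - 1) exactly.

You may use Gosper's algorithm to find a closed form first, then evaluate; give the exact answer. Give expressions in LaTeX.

Compute t_(k+1)/t_k: get (20*k**4 + 104*k**3 + 202*k**2 + 176*k + 59)/(20*k**4 + 24*k**3 + 10*k**2 + 4*k + 1).
A = 1, B = 1, C = k**4 + 6*k**3/5 + k**2/2 + k/5 + 1/20.
f must satisfy (1)·f(k+1) − (1)·f(k) = k**4 + 6*k**3/5 + k**2/2 + k/5 + 1/20.
From deg A=0, deg B=0, deg C=4: d=5.
A polynomial solution: f(k) = k**2*(4*k**3 - 4*k**2 - 2*k + 3)/20.
Then R = B(k−1)f/C = k**2*(4*k**3 - 4*k**2 - 2*k + 3)/(20*k**4 + 24*k**3 + 10*k**2 + 4*k + 1), so s_k = R(k)·t_k = k**2*(-4*k**3 + 4*k**2 + 2*k - 3).
Δs = -20*k**4 - 24*k**3 - 10*k**2 - 4*k - 1, as required.
Sum = s_(5) − s_(0); s_(5) = -9825, s_(0) = 0 ⇒ -9825.

Σ = -9825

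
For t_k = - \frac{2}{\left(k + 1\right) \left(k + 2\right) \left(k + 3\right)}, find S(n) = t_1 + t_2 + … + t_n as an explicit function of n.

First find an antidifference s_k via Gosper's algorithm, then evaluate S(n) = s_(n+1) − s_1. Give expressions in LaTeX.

The ratio is (k + 1)/(k + 4).
Normal form (A,B,C) = (k + 1, k + 4, 1).
Need (k + 1)·f(k+1) − (k + 3)·f(k) = 1.
Degrees (1,1,0) ⇒ d ≤ 2.
Solve for f: f(k) = k*(k + 3)/4 (degree 2 ≤ 2).
Then R = B(k−1)f/C = k*(k + 3)**2/4, so s_k = R(k)·t_k = k*(-k - 3)/(2*(k + 1)*(k + 2)).
Check: Δs_k = -2/(k**3 + 6*k**2 + 11*k + 6). ✓
Telescope: S(n) = s_(n+1) − s_(1) = (-n**2 - 5*n - 4)/(2*(n**2 + 5*n + 6)) − (-1/3) = n*(-n - 5)/(6*(n**2 + 5*n + 6)).

S(n) = \frac{n \left(- n - 5\right)}{6 \left(n^{2} + 5 n + 6\right)}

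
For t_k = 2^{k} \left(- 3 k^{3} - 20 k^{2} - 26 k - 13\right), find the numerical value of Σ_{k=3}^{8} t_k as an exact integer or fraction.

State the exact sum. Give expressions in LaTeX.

Σ = -1203408

Compute t_(k+1)/t_k: get 2*(3*k**3 + 29*k**2 + 75*k + 62)/(3*k**3 + 20*k**2 + 26*k + 13).
Gosper form: A/B · C(k+1)/C(k) with A=2, B=1, C=k**3 + 20*k**2/3 + 26*k/3 + 13/3.
Solve (2)·f(k+1) − (1)·f(k) = k**3 + 20*k**2/3 + 26*k/3 + 13/3.
d = 3 from the (0,0,3) case.
A polynomial solution: f(k) = (3*k**3 + 2*k**2 + 3)/3.
R(k) = B(k−1)·f(k)/C(k) = (3*k**3 + 2*k**2 + 3)/(3*k**3 + 20*k**2 + 26*k + 13); s_k = R·t_k = 2**k*(-3*k**3 - 2*k**2 - 3).
Check: Δs_k = 2**k*(-3*k**3 - 20*k**2 - 26*k - 13). ✓
Σ_(k=3)^(8) t_k = s_(9) − s_(3) = -1204224 − (-816) = -1203408.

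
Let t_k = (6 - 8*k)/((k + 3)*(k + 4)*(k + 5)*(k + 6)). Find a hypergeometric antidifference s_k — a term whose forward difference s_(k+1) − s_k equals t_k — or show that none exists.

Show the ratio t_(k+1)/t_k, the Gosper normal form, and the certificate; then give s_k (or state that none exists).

s_k = -k*(k**2 + 12*k - 73)/(30*(k + 3)*(k + 4)*(k + 5))

r(k) = (k + 3)*(4*k + 1)/((k + 7)*(4*k - 3)) after simplifying.
A = k + 3, B = k + 7, C = k - 3/4.
Solve (k + 3)·f(k+1) − (k + 6)·f(k) = k - 3/4.
Bound: deg f ≤ 3.
A polynomial solution: f(k) = k*(k**2 + 12*k - 73)/240.
R(k) = B(k−1)·f(k)/C(k) = k*(k + 6)*(k**2 + 12*k - 73)/(60*(4*k - 3)); s_k = R·t_k = -k*(k**2 + 12*k - 73)/(30*(k + 3)*(k + 4)*(k + 5)).
Δs = 2*(3 - 4*k)/(k**4 + 18*k**3 + 119*k**2 + 342*k + 360), as required.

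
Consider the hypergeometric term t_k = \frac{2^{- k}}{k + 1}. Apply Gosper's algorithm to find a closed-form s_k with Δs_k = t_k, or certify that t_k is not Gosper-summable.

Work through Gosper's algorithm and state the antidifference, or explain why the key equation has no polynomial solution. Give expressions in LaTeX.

Ratio r(k) = (k + 1)/(2*(k + 2)).
So A=k/2 + 1/2 and B=k + 2, with C=1.
Need (k/2 + 1/2)·f(k+1) − (k + 1)·f(k) = 1.
From deg A=1, deg B=1, deg C=0: d=-1.
deg f ≤ -1 is impossible — no certificate.

no hypergeometric antidifference exists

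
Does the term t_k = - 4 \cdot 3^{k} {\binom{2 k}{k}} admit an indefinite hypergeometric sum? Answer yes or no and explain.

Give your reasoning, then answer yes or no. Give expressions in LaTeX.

r(k) = 6*(2*k + 1)/(k + 1) after simplifying.
Gosper form: A/B · C(k+1)/C(k) with A=12*k + 6, B=k + 1, C=1.
Need (12*k + 6)·f(k+1) − (k)·f(k) = 1.
d = -1 from the (1,1,0) case.
Negative degree bound (-1): no f exists, t_k not Gosper-summable.

No. Not Gosper-summable.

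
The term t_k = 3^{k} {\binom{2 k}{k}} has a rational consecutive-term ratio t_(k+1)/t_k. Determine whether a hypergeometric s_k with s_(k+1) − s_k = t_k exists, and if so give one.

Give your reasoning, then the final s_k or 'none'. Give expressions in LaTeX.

Compute t_(k+1)/t_k: get 6*(2*k + 1)/(k + 1).
Gosper form: A/B · C(k+1)/C(k) with A=12*k + 6, B=k + 1, C=1.
Set up (12*k + 6)·f(k+1) − (k)·f(k) − (1) = 0.
Degrees (1,1,0) ⇒ d ≤ -1.
d = -1 < 0 ⇒ no nonzero polynomial f; not summable.

none (Gosper's algorithm certifies no s_k)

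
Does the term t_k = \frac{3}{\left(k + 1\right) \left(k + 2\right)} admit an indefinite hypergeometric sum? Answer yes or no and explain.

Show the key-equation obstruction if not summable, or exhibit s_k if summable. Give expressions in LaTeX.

Yes. s_k = \frac{3 k}{k + 1}.

Ratio r(k) = (k + 1)/(k + 3).
A = k + 1, B = k + 3, C = 1.
Need (k + 1)·f(k+1) − (k + 2)·f(k) = 1.
Degrees (1,1,0) ⇒ d ≤ 1.
A polynomial solution: f(k) = k.
So s_k = (B(k−1)f/C)·t_k = (k*(k + 2))·t_k = 3*k/(k + 1).
s_(k+1) − s_k = 3/(k**2 + 3*k + 2) = t_k.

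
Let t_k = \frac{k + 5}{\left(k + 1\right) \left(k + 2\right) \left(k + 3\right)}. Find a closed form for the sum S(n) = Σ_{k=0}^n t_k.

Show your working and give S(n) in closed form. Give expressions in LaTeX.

Step 1: r(k) = (k + 1)*(k + 6)/((k + 4)*(k + 5)).
Take A(k)=k + 1, B(k)=k + 4, C(k)=k + 5.
Solve (k + 1)·f(k+1) − (k + 3)·f(k) = k + 5.
d = 2 from the (1,1,1) case.
Solve for f: f(k) = k*(3*k + 7)/2 (degree 2 ≤ 2).
Get s_k = R·t_k = k*(3*k + 7)/(2*(k + 1)*(k + 2)) with R(k) = B(k−1)f(k)/C(k) = k*(k + 3)*(3*k + 7)/(2*(k + 5)).
Verify: (k + 5)/(k**3 + 6*k**2 + 11*k + 6) matches t_k.
s_(n+1) = (3*n**2 + 13*n + 10)/(2*(n**2 + 5*n + 6)) and s_(0) = 0, so S(n) = (3*n**2 + 13*n + 10)/(2*(n**2 + 5*n + 6)).

S(n) = \frac{3 n^{2} + 13 n + 10}{2 \left(n^{2} + 5 n + 6\right)}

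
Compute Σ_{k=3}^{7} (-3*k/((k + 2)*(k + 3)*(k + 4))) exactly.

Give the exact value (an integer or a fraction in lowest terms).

Σ = -17/110

Step 1: r(k) = (k + 1)*(k + 2)/(k*(k + 5)).
A = k + 2, B = k + 5, C = k.
Set up (k + 2)·f(k+1) − (k + 4)·f(k) − (k) = 0.
From deg A=1, deg B=1, deg C=1: d=2.
Match coefficients ⇒ f(k) = k*(k - 1)/6.
Then R = B(k−1)f/C = (k - 1)*(k + 4)/6, so s_k = R(k)·t_k = k*(1 - k)/(2*(k + 2)*(k + 3)).
Check: Δs_k = -3*k/(k**3 + 9*k**2 + 26*k + 24). ✓
Telescoping: Σ = s_(8) − s_(3) = -14/55 − (-1/10) = -17/110.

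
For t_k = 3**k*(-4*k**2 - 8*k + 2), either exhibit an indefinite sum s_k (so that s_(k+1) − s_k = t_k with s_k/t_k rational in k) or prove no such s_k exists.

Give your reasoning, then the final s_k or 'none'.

s_k = 3**k*(-2*k**2 + 2*k + 1)

Ratio r(k) = 3*(2*k**2 + 8*k + 5)/(2*k**2 + 4*k - 1).
Take A(k)=3, B(k)=1, C(k)=k**2 + 2*k - 1/2.
Set up (3)·f(k+1) − (1)·f(k) − (k**2 + 2*k - 1/2) = 0.
Degrees (0,0,2) ⇒ d ≤ 2.
Solving with deg f ≤ 2: f(k) = (2*k**2 - 2*k - 1)/4.
R(k) = B(k−1)·f(k)/C(k) = (2*k**2 - 2*k - 1)/(2*(2*k**2 + 4*k - 1)); s_k = R·t_k = 3**k*(-2*k**2 + 2*k + 1).
Δs = 3**k*(-4*k**2 - 8*k + 2), as required.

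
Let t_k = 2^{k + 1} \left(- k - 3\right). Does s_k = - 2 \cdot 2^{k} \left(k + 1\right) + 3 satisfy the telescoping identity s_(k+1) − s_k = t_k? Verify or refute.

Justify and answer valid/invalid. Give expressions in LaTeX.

Valid: the claim telescopes to t_k.

s_(k+1) = -4*2**k*(k + 2) + 3
s_(k+1) − s_k = 2**(k + 1)*(-k - 3)
(s_(k+1) − s_k) − t_k = 0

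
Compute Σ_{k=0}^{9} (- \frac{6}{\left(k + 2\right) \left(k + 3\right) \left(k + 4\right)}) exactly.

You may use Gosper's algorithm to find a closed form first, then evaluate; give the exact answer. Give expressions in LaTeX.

Σ = -25/52

Step 1: r(k) = (k + 2)/(k + 5).
So A=k + 2 and B=k + 5, with C=1.
Solve (k + 2)·f(k+1) − (k + 4)·f(k) = 1.
Degrees (1,1,0) ⇒ d ≤ 2.
Solve for f: f(k) = k*(k + 5)/12 (degree 2 ≤ 2).
R(k) = B(k−1)·f(k)/C(k) = k*(k + 4)*(k + 5)/12; s_k = R·t_k = k*(-k - 5)/(2*(k + 2)*(k + 3)).
s_(k+1) − s_k = -6/(k**3 + 9*k**2 + 26*k + 24) = t_k.
Sum = s_(10) − s_(0); s_(10) = -25/52, s_(0) = 0 ⇒ -25/52.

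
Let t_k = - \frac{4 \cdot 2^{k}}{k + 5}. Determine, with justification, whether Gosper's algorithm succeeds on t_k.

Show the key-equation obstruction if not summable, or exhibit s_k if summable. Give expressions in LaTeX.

r(k) = 2*(k + 5)/(k + 6) after simplifying.
Normal form (A,B,C) = (2*k + 10, k + 6, 1).
f must satisfy (2*k + 10)·f(k+1) − (k + 5)·f(k) = 1.
deg f ≤ -1 (via 1,1,0).
Negative degree bound (-1): no f exists, t_k not Gosper-summable.

No — key equation has no polynomial f.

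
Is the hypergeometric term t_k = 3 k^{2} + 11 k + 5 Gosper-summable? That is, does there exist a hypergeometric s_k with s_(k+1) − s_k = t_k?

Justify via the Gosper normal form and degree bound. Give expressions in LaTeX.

Yes. s_k = k^{2} \left(k + 4\right).

Step 1: r(k) = (3*k**2 + 17*k + 19)/(3*k**2 + 11*k + 5).
Normal form (A,B,C) = (1, 1, k**2 + 11*k/3 + 5/3).
Solve (1)·f(k+1) − (1)·f(k) = k**2 + 11*k/3 + 5/3.
deg f ≤ 3 (via 0,0,2).
Solve for f: f(k) = k**2*(k + 4)/3 (degree 3 ≤ 3).
R(k) = B(k−1)·f(k)/C(k) = k**2*(k + 4)/(3*k**2 + 11*k + 5); s_k = R·t_k = k**2*(k + 4).
s_(k+1) − s_k = 3*k**2 + 11*k + 5 = t_k.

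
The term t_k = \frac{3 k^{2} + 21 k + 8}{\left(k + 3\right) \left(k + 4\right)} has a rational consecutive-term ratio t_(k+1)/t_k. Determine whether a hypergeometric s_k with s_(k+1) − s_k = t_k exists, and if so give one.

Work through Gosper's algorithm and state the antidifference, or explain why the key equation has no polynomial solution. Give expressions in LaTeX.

The ratio is (k + 3)*(21*k + 3*(k + 1)**2 + 29)/((k + 5)*(3*k**2 + 21*k + 8)).
Take A(k)=k + 3, B(k)=k + 5, C(k)=k**2 + 7*k + 8/3.
Key eq: (k + 3)·f(k+1) = (k + 4)·f(k) + (k**2 + 7*k + 8/3).
Bound: deg f ≤ 2.
Solve for f: f(k) = k*(9*k - 1)/9 (degree 2 ≤ 2).
Then R = B(k−1)f/C = k*(k + 4)*(9*k - 1)/(3*(3*k**2 + 21*k + 8)), so s_k = R(k)·t_k = k*(9*k - 1)/(3*(k + 3)).
s_(k+1) − s_k = (3*k**2 + 21*k + 8)/(k**2 + 7*k + 12) = t_k.

s_k = \frac{k \left(9 k - 1\right)}{3 \left(k + 3\right)}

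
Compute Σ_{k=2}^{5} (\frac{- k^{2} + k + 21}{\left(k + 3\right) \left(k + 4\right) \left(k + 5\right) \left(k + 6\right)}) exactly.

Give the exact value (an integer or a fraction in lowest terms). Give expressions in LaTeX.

Σ = 1/55

Compute t_(k+1)/t_k: get (k + 3)*(k - (k + 1)**2 + 22)/((k + 7)*(-k**2 + k + 21)).
A = k + 3, B = k + 7, C = k**2 - k - 21.
Need (k + 3)·f(k+1) − (k + 6)·f(k) = k**2 - k - 21.
deg f ≤ 3 (via 1,1,2).
A polynomial solution: f(k) = -k*(k**2 + 32*k + 107)/20.
So s_k = (B(k−1)f/C)·t_k = (-k*(k + 6)*(k**2 + 32*k + 107)/(20*(k**2 - k - 21)))·t_k = k*(k**2 + 32*k + 107)/(20*(k + 3)*(k + 4)*(k + 5)).
Check: Δs_k = (-k**2 + k + 21)/(k**4 + 18*k**3 + 119*k**2 + 342*k + 360). ✓
Evaluate s at k=6 and k=2: 67/660 and 1/12; difference 1/55.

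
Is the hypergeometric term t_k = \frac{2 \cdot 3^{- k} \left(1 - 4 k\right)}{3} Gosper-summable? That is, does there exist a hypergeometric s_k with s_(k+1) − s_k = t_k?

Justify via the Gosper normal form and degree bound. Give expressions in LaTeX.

Ratio r(k) = (4*k + 3)/(3*(4*k - 1)).
Take A(k)=1/3, B(k)=1, C(k)=k - 1/4.
f must satisfy (1/3)·f(k+1) − (1)·f(k) = k - 1/4.
Degrees (0,0,1) ⇒ d ≤ 1.
Solving with deg f ≤ 1: f(k) = -3*(4*k + 1)/8.
R(k) = B(k−1)·f(k)/C(k) = -3*(4*k + 1)/(2*(4*k - 1)); s_k = R·t_k = (4*k + 1)/3**k.
Δs = 2*(1 - 4*k)/(3*3**k), as required.

Yes. s_k = 3^{- k} \left(4 k + 1\right).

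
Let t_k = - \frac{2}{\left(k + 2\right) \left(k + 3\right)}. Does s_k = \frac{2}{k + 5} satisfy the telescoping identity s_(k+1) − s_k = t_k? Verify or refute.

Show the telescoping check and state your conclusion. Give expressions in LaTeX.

s_(k+1) = 2/(k + 6)
s_(k+1) − s_k = -2/((k + 5)*(k + 6))
(s_(k+1) − s_k) − t_k = 12*(k + 4)/(k**4 + 16*k**3 + 91*k**2 + 216*k + 180)

Invalid: residual \frac{12 \left(k + 4\right)}{k^{4} + 16 k^{3} + 91 k^{2} + 216 k + 180} ≠ 0.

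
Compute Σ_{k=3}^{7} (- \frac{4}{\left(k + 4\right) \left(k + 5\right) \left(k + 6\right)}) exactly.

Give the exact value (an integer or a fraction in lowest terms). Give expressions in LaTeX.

t_(k+1)/t_k = (k + 4)/(k + 7).
So A=k + 4 and B=k + 7, with C=1.
Key eq: (k + 4)·f(k+1) = (k + 6)·f(k) + (1).
d = 2 from the (1,1,0) case.
Coefficient equations give f(k) = k*(k + 9)/40.
Then R = B(k−1)f/C = k*(k + 6)*(k + 9)/40, so s_k = R(k)·t_k = k*(-k - 9)/(10*(k + 4)*(k + 5)).
s_(k+1) − s_k = -4/(k**3 + 15*k**2 + 74*k + 120) = t_k.
Telescoping: Σ = s_(8) − s_(3) = -17/195 − (-9/140) = -25/1092.

Σ = -25/1092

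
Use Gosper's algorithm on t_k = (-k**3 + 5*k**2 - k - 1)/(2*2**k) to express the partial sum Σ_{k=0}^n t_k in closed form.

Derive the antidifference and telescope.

S(n) = 2**(-n - 1)*(n**3 + n**2 - n - 1)

The ratio is (k**3/2 - k**2 - 3*k - 1)/(k**3 - 5*k**2 + k + 1).
Gosper form: A/B · C(k+1)/C(k) with A=1/2, B=1, C=k**3 - 5*k**2 + k + 1.
Need (1/2)·f(k+1) − (1)·f(k) = k**3 - 5*k**2 + k + 1.
From deg A=0, deg B=0, deg C=3: d=3.
Match coefficients ⇒ f(k) = -2*k**2*(k - 2).
So s_k = (B(k−1)f/C)·t_k = (-2*k**2*(k - 2)/(k**3 - 5*k**2 + k + 1))·t_k = k**2*(k - 2)/2**k.
Verify: (-k**3 + 5*k**2 - k - 1)/(2*2**k) matches t_k.
Σ_(k=0)^n t_k = s_(n+1) − s_(0) = (2**(-n - 1)*(n**3 + n**2 - n - 1)) − (0), i.e. 2**(-n - 1)*(n**3 + n**2 - n - 1).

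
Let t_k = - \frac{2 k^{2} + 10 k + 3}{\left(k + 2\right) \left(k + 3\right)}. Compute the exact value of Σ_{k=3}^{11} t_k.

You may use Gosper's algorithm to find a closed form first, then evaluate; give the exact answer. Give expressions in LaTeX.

The ratio is (k + 2)*(10*k + 2*(k + 1)**2 + 13)/((k + 4)*(2*k**2 + 10*k + 3)).
Normal form (A,B,C) = (k + 2, k + 4, k**2 + 5*k + 3/2).
Need (k + 2)·f(k+1) − (k + 3)·f(k) = k**2 + 5*k + 3/2.
Bound: deg f ≤ 2.
Coefficient equations give f(k) = k*(4*k - 1)/4.
Certificate R = B(k−1)f/C = k*(k + 3)*(4*k - 1)/(2*(2*k**2 + 10*k + 3)) gives s_k = k*(1 - 4*k)/(2*(k + 2)).
Verify: (-2*k**2 - 10*k - 3)/(k**2 + 5*k + 6) matches t_k.
Telescoping: Σ = s_(12) − s_(3) = -141/7 − (-33/10) = -1179/70.

Σ = -1179/70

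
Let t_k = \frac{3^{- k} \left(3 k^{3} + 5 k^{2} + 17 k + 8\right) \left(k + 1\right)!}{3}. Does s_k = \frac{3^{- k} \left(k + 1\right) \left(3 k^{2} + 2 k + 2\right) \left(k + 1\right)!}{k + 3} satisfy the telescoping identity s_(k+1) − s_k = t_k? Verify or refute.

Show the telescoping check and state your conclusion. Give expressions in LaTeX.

Invalid: residual - \frac{2 \cdot 3^{- k} \left(3 k^{4} + 14 k^{3} + 23 k^{2} + 53 k + 18\right) \left(k + 1\right)!}{3 \left(k + 3\right) \left(k + 4\right)} ≠ 0.

s_(k+1) = (k + 2)*(3*k**2 + 8*k + 7)*factorial(k + 2)/(3*3**k*(k + 4))
s_(k+1) − s_k = (3*k**5 + 20*k**4 + 60*k**3 + 141*k**2 + 154*k + 60)*factorial(k + 1)/(3*3**k*(k + 3)*(k + 4))
(s_(k+1) − s_k) − t_k = -2*(3*k**4 + 14*k**3 + 23*k**2 + 53*k + 18)*factorial(k + 1)/(3*3**k*(k + 3)*(k + 4))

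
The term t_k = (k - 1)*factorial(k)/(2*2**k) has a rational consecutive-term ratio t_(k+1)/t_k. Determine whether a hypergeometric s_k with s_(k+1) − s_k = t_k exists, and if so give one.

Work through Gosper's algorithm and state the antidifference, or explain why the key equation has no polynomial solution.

s_k = factorial(k)/2**k

Step 1: r(k) = k*(k + 1)/(2*(k - 1)).
A = k/2 + 1/2, B = 1, C = k - 1.
Key eq: (k/2 + 1/2)·f(k+1) = (1)·f(k) + (k - 1).
d = 0 from the (1,0,1) case.
Solve for f: f(k) = 2 (degree 0 ≤ 0).
Certificate R = B(k−1)f/C = 2/(k - 1) gives s_k = factorial(k)/2**k.
Verify: (k - 1)*factorial(k)/(2*2**k) matches t_k.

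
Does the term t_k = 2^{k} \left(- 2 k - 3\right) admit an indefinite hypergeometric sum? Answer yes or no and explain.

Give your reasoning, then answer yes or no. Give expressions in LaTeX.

Yes. s_k = 2^{k} \left(1 - 2 k\right).

Compute t_(k+1)/t_k: get 2*(2*k + 5)/(2*k + 3).
A = 2, B = 1, C = k + 3/2.
Solve (2)·f(k+1) − (1)·f(k) = k + 3/2.
deg f ≤ 1 (via 0,0,1).
A polynomial solution: f(k) = (2*k - 1)/2.
R(k) = B(k−1)·f(k)/C(k) = (2*k - 1)/(2*k + 3); s_k = R·t_k = 2**k*(1 - 2*k).
s_(k+1) − s_k = 2**k*(-2*k - 3) = t_k.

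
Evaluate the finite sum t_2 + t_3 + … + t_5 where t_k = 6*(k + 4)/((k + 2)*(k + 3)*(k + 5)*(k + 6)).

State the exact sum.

Step 1: r(k) = (k + 2)*(k + 5)**2/((k + 4)**2*(k + 7)).
Factor: A=k + 2; B=k + 7; C=k**2 + 8*k + 16.
Need (k + 2)·f(k+1) − (k + 6)·f(k) = k**2 + 8*k + 16.
deg f ≤ 4 (via 1,1,2).
Coefficient equations give f(k) = k*(k + 3)*(k + 4)*(k + 7)/20.
R(k) = B(k−1)·f(k)/C(k) = k*(k + 3)*(k + 6)*(k + 7)/(20*(k + 4)); s_k = R·t_k = 3*k*(k + 7)/(10*(k**2 + 7*k + 10)).
s_(k+1) − s_k = 6*(k + 4)/(k**4 + 16*k**3 + 91*k**2 + 216*k + 180) = t_k.
Telescoping: Σ = s_(6) − s_(2) = 117/440 − (27/140) = 45/616.

Σ = 45/616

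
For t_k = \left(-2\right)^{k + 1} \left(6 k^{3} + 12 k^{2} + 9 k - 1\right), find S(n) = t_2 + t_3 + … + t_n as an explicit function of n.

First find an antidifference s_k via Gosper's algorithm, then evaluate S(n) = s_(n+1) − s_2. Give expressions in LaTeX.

t_(k+1)/t_k = 2*(-6*k**3 - 30*k**2 - 51*k - 26)/(6*k**3 + 12*k**2 + 9*k - 1).
Normal form (A,B,C) = (-2, 1, k**3 + 2*k**2 + 3*k/2 - 1/6).
f must satisfy (-2)·f(k+1) − (1)·f(k) = k**3 + 2*k**2 + 3*k/2 - 1/6.
Bound: deg f ≤ 3.
Solving with deg f ≤ 3: f(k) = -(k - 1)*(2*k**2 + 2*k + 1)/6.
Get s_k = R·t_k = (-2)**(k + 1)*(-2*k**3 + k + 1) with R(k) = B(k−1)f(k)/C(k) = -(k - 1)*(2*k**2 + 2*k + 1)/(6*k**3 + 12*k**2 + 9*k - 1).
Δs = (-2)**(k + 1)*(6*k**3 + 12*k**2 + 9*k - 1), as required.
Evaluate: s_(n+1) = (-2)**(n + 2)*n*(-2*n**2 - 6*n - 5); subtract s_(2) = 104 ⇒ S(n) = -8*(-2)**n*n**3 - 24*(-2)**n*n**2 - 20*(-2)**n*n - 104.

S(n) = - 8 \left(-2\right)^{n} n^{3} - 24 \left(-2\right)^{n} n^{2} - 20 \left(-2\right)^{n} n - 104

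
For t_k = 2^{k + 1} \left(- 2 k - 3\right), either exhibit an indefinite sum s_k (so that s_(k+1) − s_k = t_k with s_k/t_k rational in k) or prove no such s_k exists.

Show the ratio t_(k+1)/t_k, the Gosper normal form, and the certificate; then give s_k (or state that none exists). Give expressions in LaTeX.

The ratio is 2*(2*k + 5)/(2*k + 3).
So A=2 and B=1, with C=k + 3/2.
Need (2)·f(k+1) − (1)·f(k) = k + 3/2.
Degrees (0,0,1) ⇒ d ≤ 1.
A polynomial solution: f(k) = (2*k - 1)/2.
R(k) = B(k−1)·f(k)/C(k) = (2*k - 1)/(2*k + 3); s_k = R·t_k = 2**(k + 1)*(1 - 2*k).
s_(k+1) − s_k = 2**(k + 1)*(-2*k - 3) = t_k.

s_k = 2^{k + 1} \left(1 - 2 k\right)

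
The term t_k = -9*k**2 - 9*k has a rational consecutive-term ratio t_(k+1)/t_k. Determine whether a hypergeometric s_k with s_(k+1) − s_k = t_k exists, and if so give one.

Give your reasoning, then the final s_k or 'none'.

s_k = 3*k*(1 - k**2)

Step 1: r(k) = (k + 2)/k.
Factor: A=1; B=1; C=k**2 + k.
f must satisfy (1)·f(k+1) − (1)·f(k) = k**2 + k.
Degrees (0,0,2) ⇒ d ≤ 3.
Match coefficients ⇒ f(k) = k*(k - 1)*(k + 1)/3.
Certificate R = B(k−1)f/C = (k - 1)/3 gives s_k = 3*k*(1 - k**2).
Verify: 9*k*(-k - 1) matches t_k.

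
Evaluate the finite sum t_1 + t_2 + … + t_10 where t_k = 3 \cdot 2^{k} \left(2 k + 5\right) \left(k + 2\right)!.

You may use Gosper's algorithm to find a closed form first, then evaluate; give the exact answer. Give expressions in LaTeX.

The ratio is 2*(k + 3)*(2*k + 7)/(2*k + 5).
So A=2*k + 6 and B=1, with C=k + 5/2.
Key eq: (2*k + 6)·f(k+1) = (1)·f(k) + (k + 5/2).
Degrees (1,0,1) ⇒ d ≤ 0.
Coefficient equations give f(k) = 1/2.
R(k) = B(k−1)·f(k)/C(k) = 1/(2*k + 5); s_k = R·t_k = 3*2**k*factorial(k + 2).
s_(k+1) − s_k = 3*2**k*(2*k + 5)*factorial(k + 2) = t_k.
Telescoping: Σ = s_(11) − s_(1) = 38258815795200 − (36) = 38258815795164.

Σ = 38258815795164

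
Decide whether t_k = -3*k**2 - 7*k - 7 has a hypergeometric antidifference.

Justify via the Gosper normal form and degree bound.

Compute t_(k+1)/t_k: get (3*k**2 + 13*k + 17)/(3*k**2 + 7*k + 7).
Normal form (A,B,C) = (1, 1, k**2 + 7*k/3 + 7/3).
Set up (1)·f(k+1) − (1)·f(k) − (k**2 + 7*k/3 + 7/3) = 0.
d = 3 from the (0,0,2) case.
A polynomial solution: f(k) = k*(k**2 + 2*k + 4)/3.
So s_k = (B(k−1)f/C)·t_k = (k*(k**2 + 2*k + 4)/(3*k**2 + 7*k + 7))·t_k = k*(-k**2 - 2*k - 4).
Δs = -3*k**2 - 7*k - 7, as required.

Yes. s_k = k*(-k**2 - 2*k - 4).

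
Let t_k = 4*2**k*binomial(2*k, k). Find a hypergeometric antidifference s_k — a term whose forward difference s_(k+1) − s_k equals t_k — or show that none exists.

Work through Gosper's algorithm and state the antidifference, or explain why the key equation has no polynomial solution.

none — t_k is not Gosper-summable

Compute t_(k+1)/t_k: get 4*(2*k + 1)/(k + 1).
Take A(k)=8*k + 4, B(k)=k + 1, C(k)=1.
Set up (8*k + 4)·f(k+1) − (k)·f(k) − (1) = 0.
Bound: deg f ≤ -1.
deg f ≤ -1 is impossible — no certificate.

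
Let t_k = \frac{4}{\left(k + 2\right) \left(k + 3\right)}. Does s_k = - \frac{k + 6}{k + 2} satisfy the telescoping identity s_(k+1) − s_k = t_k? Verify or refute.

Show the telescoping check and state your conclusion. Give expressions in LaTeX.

Valid: the claim telescopes to t_k.

s_(k+1) = (-k - 7)/(k + 3)
s_(k+1) − s_k = 4/(k**2 + 5*k + 6)
(s_(k+1) − s_k) − t_k = 0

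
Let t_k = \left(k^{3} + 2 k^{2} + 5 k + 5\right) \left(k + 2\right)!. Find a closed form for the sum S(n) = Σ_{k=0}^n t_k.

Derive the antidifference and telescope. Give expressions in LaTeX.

S(n) = n^{2} \left(n + 3\right)! + 3 \left(n + 3\right)! - 8

r(k) = (k**4 + 8*k**3 + 27*k**2 + 49*k + 39)/(k**3 + 2*k**2 + 5*k + 5) after simplifying.
Normal form (A,B,C) = (k + 3, 1, k**3 + 2*k**2 + 5*k + 5).
f must satisfy (k + 3)·f(k+1) − (1)·f(k) = k**3 + 2*k**2 + 5*k + 5.
From deg A=1, deg B=0, deg C=3: d=2.
Coefficient equations give f(k) = k**2 - 2*k + 4.
So s_k = (B(k−1)f/C)·t_k = ((k**2 - 2*k + 4)/(k**3 + 2*k**2 + 5*k + 5))·t_k = (k**2 - 2*k + 4)*factorial(k + 2).
s_(k+1) − s_k = (k**3 + 2*k**2 + 5*k + 5)*factorial(k + 2) = t_k.
Σ_(k=0)^n t_k = s_(n+1) − s_(0) = ((n**2 + 3)*factorial(n + 3)) − (8), i.e. n**2*factorial(n + 3) + 3*factorial(n + 3) - 8.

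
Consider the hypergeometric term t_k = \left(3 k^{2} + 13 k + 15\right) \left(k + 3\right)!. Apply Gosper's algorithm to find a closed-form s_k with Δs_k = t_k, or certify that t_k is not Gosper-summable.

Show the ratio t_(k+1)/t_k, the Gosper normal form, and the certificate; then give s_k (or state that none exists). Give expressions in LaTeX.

s_k = \left(3 k + 1\right) \left(k + 3\right)!

Step 1: r(k) = (k + 4)*(13*k + 3*(k + 1)**2 + 28)/(3*k**2 + 13*k + 15).
Take A(k)=k + 4, B(k)=1, C(k)=k**2 + 13*k/3 + 5.
Solve (k + 4)·f(k+1) − (1)·f(k) = k**2 + 13*k/3 + 5.
d = 1 from the (1,0,2) case.
Solve for f: f(k) = (3*k + 1)/3 (degree 1 ≤ 1).
Certificate R = B(k−1)f/C = (3*k + 1)/(3*k**2 + 13*k + 15) gives s_k = (3*k + 1)*factorial(k + 3).
Check: Δs_k = (3*k**2 + 13*k + 15)*factorial(k + 3). ✓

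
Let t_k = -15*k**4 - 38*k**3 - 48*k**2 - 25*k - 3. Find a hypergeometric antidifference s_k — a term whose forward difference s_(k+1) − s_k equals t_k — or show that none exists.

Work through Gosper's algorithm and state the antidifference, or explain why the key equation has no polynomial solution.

r(k) = (15*k**4 + 98*k**3 + 252*k**2 + 295*k + 129)/(15*k**4 + 38*k**3 + 48*k**2 + 25*k + 3) after simplifying.
Gosper form: A/B · C(k+1)/C(k) with A=1, B=1, C=k**4 + 38*k**3/15 + 16*k**2/5 + 5*k/3 + 1/5.
f must satisfy (1)·f(k+1) − (1)·f(k) = k**4 + 38*k**3/15 + 16*k**2/5 + 5*k/3 + 1/5.
d = 5 from the (0,0,4) case.
Coefficient equations give f(k) = k*(3*k**4 + 2*k**3 + 2*k**2 - 2*k - 2)/15.
R(k) = B(k−1)·f(k)/C(k) = k*(3*k**4 + 2*k**3 + 2*k**2 - 2*k - 2)/(15*k**4 + 38*k**3 + 48*k**2 + 25*k + 3); s_k = R·t_k = k*(-3*k**4 - 2*k**3 - 2*k**2 + 2*k + 2).
s_(k+1) − s_k = -15*k**4 - 38*k**3 - 48*k**2 - 25*k - 3 = t_k.

s_k = k*(-3*k**4 - 2*k**3 - 2*k**2 + 2*k + 2)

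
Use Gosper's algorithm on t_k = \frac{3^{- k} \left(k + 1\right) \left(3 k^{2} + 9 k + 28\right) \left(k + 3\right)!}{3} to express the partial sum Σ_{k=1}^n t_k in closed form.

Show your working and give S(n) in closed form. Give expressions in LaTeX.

Compute t_(k+1)/t_k: get (k + 2)*(k + 4)*(9*k + 3*(k + 1)**2 + 37)/(3*(k + 1)*(3*k**2 + 9*k + 28)).
A = k/3 + 4/3, B = 1, C = k**3 + 4*k**2 + 37*k/3 + 28/3.
Set up (k/3 + 4/3)·f(k+1) − (1)·f(k) − (k**3 + 4*k**2 + 37*k/3 + 28/3) = 0.
From deg A=1, deg B=0, deg C=3: d=2.
A polynomial solution: f(k) = 3*k**2 + 3*k + 4.
Get s_k = R·t_k = (3*k**2 + 3*k + 4)*factorial(k + 3)/3**k with R(k) = B(k−1)f(k)/C(k) = 3*(3*k**2 + 3*k + 4)/((k + 1)*(3*k**2 + 9*k + 28)).
s_(k+1) − s_k = (k + 1)*(3*k**2 + 9*k + 28)*factorial(k + 3)/(3*3**k) = t_k.
Σ_(k=1)^n t_k = s_(n+1) − s_(1) = (3**(-n - 1)*(3*n**2 + 9*n + 10)*factorial(n + 4)) − (80), i.e. -80 + n**2*factorial(n + 4)/3**n + 3*n*factorial(n + 4)/3**n + 10*factorial(n + 4)/(3*3**n).

S(n) = -80 + 3^{- n} n^{2} \left(n + 4\right)! + 3 \cdot 3^{- n} n \left(n + 4\right)! + \frac{10 \cdot 3^{- n} \left(n + 4\right)!}{3}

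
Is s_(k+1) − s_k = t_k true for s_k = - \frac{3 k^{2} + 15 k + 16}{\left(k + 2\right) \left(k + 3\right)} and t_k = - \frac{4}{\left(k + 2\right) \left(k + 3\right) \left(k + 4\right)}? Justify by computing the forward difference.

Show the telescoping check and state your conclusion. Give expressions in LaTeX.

s_(k+1) = (-15*k - 3*(k + 1)**2 - 31)/((k + 3)*(k + 4))
s_(k+1) − s_k = -4/(k**3 + 9*k**2 + 26*k + 24)
(s_(k+1) − s_k) − t_k = 0

valid; difference matches t_k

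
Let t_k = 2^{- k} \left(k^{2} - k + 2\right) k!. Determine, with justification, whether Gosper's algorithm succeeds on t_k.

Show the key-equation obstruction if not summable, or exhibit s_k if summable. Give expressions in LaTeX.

Compute t_(k+1)/t_k: get (k + 1)*(-k + (k + 1)**2 + 1)/(2*(k**2 - k + 2)).
Normal form (A,B,C) = (k/2 + 1/2, 1, k**2 - k + 2).
Solve (k/2 + 1/2)·f(k+1) − (1)·f(k) = k**2 - k + 2.
d = 1 from the (1,0,2) case.
Solve for f: f(k) = 2*(k - 1) (degree 1 ≤ 1).
So s_k = (B(k−1)f/C)·t_k = (2*(k - 1)/(k**2 - k + 2))·t_k = 2**(1 - k)*(k - 1)*factorial(k).
Δs = (k**2 - k + 2)*factorial(k)/2**k, as required.

Yes. s_k = 2^{1 - k} \left(k - 1\right) k!.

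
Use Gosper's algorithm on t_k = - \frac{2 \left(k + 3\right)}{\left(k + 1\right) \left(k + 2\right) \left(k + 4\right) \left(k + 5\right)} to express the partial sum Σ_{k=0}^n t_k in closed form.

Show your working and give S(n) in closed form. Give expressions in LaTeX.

Ratio r(k) = (k + 1)*(k + 4)**2/((k + 3)**2*(k + 6)).
Normal form (A,B,C) = (k + 1, k + 6, k**2 + 6*k + 9).
Need (k + 1)·f(k+1) − (k + 5)·f(k) = k**2 + 6*k + 9.
Bound: deg f ≤ 4.
Match coefficients ⇒ f(k) = k*(k + 2)*(k + 3)*(k + 5)/8.
So s_k = (B(k−1)f/C)·t_k = (k*(k + 2)*(k + 5)**2/(8*(k + 3)))·t_k = k*(-k - 5)/(4*(k**2 + 5*k + 4)).
s_(k+1) − s_k = 2*(-k - 3)/(k**4 + 12*k**3 + 49*k**2 + 78*k + 40) = t_k.
Σ_(k=0)^n t_k = s_(n+1) − s_(0) = ((-n**2 - 7*n - 6)/(4*(n**2 + 7*n + 10))) − (0), i.e. (-n**2 - 7*n - 6)/(4*(n**2 + 7*n + 10)).

S(n) = \frac{- n^{2} - 7 n - 6}{4 \left(n^{2} + 7 n + 10\right)}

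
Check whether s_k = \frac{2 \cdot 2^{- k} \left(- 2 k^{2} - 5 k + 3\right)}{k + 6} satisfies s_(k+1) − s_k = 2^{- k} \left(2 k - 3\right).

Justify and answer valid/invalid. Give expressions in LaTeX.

s_(k+1) = (-2*k**2 - 9*k - 4)/(2**k*(k + 7))
s_(k+1) − s_k = (2*k**3 + 17*k**2 + 6*k - 66)/(2**k*(k**2 + 13*k + 42))
(s_(k+1) − s_k) − t_k = 3*(-2*k**2 - 13*k + 20)/(2**k*(k**2 + 13*k + 42))

Invalid: residual \frac{3 \cdot 2^{- k} \left(- 2 k^{2} - 13 k + 20\right)}{k^{2} + 13 k + 42} ≠ 0.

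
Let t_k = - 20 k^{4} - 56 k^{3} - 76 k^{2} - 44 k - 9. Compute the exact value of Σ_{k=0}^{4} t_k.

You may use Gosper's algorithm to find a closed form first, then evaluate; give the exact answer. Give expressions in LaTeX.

Compute t_(k+1)/t_k: get (20*k**4 + 136*k**3 + 364*k**2 + 444*k + 205)/(20*k**4 + 56*k**3 + 76*k**2 + 44*k + 9).
Take A(k)=1, B(k)=1, C(k)=k**4 + 14*k**3/5 + 19*k**2/5 + 11*k/5 + 9/20.
f must satisfy (1)·f(k+1) − (1)·f(k) = k**4 + 14*k**3/5 + 19*k**2/5 + 11*k/5 + 9/20.
deg f ≤ 5 (via 0,0,4).
Solving with deg f ≤ 5: f(k) = k*(4*k**4 + 4*k**3 + 4*k**2 - 2*k - 1)/20.
So s_k = (B(k−1)f/C)·t_k = (k*(4*k**4 + 4*k**3 + 4*k**2 - 2*k - 1)/(20*k**4 + 56*k**3 + 76*k**2 + 44*k + 9))·t_k = k*(-4*k**4 - 4*k**3 - 4*k**2 + 2*k + 1).
Δs = -20*k**4 - 56*k**3 - 76*k**2 - 44*k - 9, as required.
Telescoping: Σ = s_(5) − s_(0) = -15445 − (0) = -15445.

Σ = -15445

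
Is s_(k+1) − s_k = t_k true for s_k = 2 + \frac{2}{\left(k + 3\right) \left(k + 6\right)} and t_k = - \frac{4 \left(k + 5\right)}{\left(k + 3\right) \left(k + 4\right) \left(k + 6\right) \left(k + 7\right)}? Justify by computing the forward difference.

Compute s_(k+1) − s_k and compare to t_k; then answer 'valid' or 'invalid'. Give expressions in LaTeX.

s_(k+1) = 2 + 2/((k + 4)*(k + 7))
s_(k+1) − s_k = 4*(-k - 5)/(k**4 + 20*k**3 + 145*k**2 + 450*k + 504)
(s_(k+1) − s_k) − t_k = 0

valid; difference matches t_k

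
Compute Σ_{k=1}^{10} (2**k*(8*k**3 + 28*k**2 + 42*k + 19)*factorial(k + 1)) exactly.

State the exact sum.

Step 1: r(k) = 2*(8*k**4 + 68*k**3 + 226*k**2 + 341*k + 194)/(8*k**3 + 28*k**2 + 42*k + 19).
Gosper form: A/B · C(k+1)/C(k) with A=2*k + 4, B=1, C=k**3 + 7*k**2/2 + 21*k/4 + 19/8.
Need (2*k + 4)·f(k+1) − (1)·f(k) = k**3 + 7*k**2/2 + 21*k/4 + 19/8.
d = 2 from the (1,0,3) case.
Solve for f: f(k) = (4*k**2 + 1)/8 (degree 2 ≤ 2).
Get s_k = R·t_k = 2**k*(4*k**2 + 1)*factorial(k + 1) with R(k) = B(k−1)f(k)/C(k) = (4*k**2 + 1)/(8*k**3 + 28*k**2 + 42*k + 19).
Verify: 2**k*(8*k**3 + 28*k**2 + 42*k + 19)*factorial(k + 1) matches t_k.
Evaluate s at k=11 and k=1: 475782709248000 and 20; difference 475782709247980.

Σ = 475782709247980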